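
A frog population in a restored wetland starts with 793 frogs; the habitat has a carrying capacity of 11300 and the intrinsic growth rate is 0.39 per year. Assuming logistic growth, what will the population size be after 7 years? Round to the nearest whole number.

A = (K − N₀)/N₀ = (11300 − 793)/793 = 13.25.
N(t) = K/(1 + A·e^(−rt)) = 11300/(1 + 13.25×e^(−0.39×7)).
e^(−2.73) = 0.065219; denominator = 1 + 13.25×0.065219 = 1.8641.
N = 11300/1.8641 = 6061.79.

6062 frogs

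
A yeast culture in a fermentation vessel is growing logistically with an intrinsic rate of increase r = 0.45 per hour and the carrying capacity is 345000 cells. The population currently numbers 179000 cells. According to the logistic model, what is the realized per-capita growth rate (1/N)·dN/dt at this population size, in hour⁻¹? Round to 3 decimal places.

(1/N)·dN/dt = r(1 − N/K) = 0.45 × (1 − 179000/345000).
= 0.45 × 0.48116 = 0.21652.

0.217 per hour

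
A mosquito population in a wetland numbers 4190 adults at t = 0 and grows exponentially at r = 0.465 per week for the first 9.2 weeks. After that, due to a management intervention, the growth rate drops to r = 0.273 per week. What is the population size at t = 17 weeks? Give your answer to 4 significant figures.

2540000 adults

Phase 1: N(9.2) = 4190·e^(0.465×9.2) = 4190·e^4.278 = 302083.
Phase 2 runs for 17 − 9.2 = 7.8 weeks at r = 0.273.
N(17) = 302083·e^(0.273×7.8) = 302083·e^2.129 = 2.540461×10^6.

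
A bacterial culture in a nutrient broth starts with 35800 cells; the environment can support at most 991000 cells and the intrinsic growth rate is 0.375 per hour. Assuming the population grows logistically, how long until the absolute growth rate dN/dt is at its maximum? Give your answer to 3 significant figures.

8.76 hours

Logistic growth is fastest at N = K/2 = 495500.
A = (K − N₀)/N₀ = 26.682. Set K/(1 + A·e^(−rt)) = K/2 → A·e^(−rt) = 1.
e^(−0.375t) = 1/26.682 = 0.0374791, so t = ln(26.682)/0.375 = 3.284/0.375 = 8.7573.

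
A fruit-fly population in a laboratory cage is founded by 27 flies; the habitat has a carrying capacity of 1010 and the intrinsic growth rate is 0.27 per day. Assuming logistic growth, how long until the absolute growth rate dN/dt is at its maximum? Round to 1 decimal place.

Logistic growth is fastest at N = K/2 = 505.
A = (K − N₀)/N₀ = 36.407. Set K/(1 + A·e^(−rt)) = K/2 → A·e^(−rt) = 1.
e^(−0.27t) = 1/36.407 = 0.0274669, so t = ln(36.407)/0.27 = 3.5948/0.27 = 13.314.

13.3 days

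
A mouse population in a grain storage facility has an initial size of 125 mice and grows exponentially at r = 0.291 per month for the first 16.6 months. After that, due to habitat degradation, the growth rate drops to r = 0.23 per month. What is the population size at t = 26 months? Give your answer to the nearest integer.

136069 mice

Phase 1: N(16.6) = 125·e^(0.291×16.6) = 125·e^4.831 = 15660.8.
Phase 2 runs for 26 − 16.6 = 9.4 months at r = 0.23.
N(26) = 15660.8·e^(0.23×9.4) = 15660.8·e^2.162 = 136069.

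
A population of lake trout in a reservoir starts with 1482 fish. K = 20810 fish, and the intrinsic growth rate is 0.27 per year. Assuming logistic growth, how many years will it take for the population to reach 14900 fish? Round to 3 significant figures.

A = (K − N₀)/N₀ = (20810 − 1482)/1482 = 13.042.
Solve 20810/(1 + 13.042·e^(−0.27t)) = 14900: 1 + 13.042·e^(−0.27t) = 1.3966, so e^(−0.27t) = 0.0304132.
−0.27·t = ln(0.0304132) = -3.4929, so t = 3.4929/0.27 = 12.937.

12.9 years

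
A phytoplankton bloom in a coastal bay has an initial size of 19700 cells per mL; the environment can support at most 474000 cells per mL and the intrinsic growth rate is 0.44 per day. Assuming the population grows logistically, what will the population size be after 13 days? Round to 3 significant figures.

A = (K − N₀)/N₀ = (474000 − 19700)/19700 = 23.061.
N(t) = K/(1 + A·e^(−rt)) = 474000/(1 + 23.061×e^(−0.44×13)).
e^(−5.72) = 0.0032797; denominator = 1 + 23.061×0.0032797 = 1.0756.
N = 474000/1.0756 = 440671.

441000 cells per mL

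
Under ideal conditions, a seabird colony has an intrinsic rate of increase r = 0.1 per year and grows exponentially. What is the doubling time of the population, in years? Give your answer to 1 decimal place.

6.9 years

Doubling time t_d = ln(2)/r = 0.6931/0.1 = 6.9315.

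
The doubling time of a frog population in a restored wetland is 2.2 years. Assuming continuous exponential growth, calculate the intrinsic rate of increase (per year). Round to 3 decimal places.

r = ln(2)/t_d = 0.6931/2.2 = 0.31507.

0.315 per year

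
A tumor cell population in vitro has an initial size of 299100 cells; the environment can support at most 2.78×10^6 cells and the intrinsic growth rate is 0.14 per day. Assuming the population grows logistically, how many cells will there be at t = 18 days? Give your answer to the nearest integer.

1667290 cells

A = (K − N₀)/N₀ = (2.78×10^6 − 299100)/299100 = 8.2946.
N(t) = K/(1 + A·e^(−rt)) = 2.78×10^6/(1 + 8.2946×e^(−0.14×18)).
e^(−2.52) = 0.08046; denominator = 1 + 8.2946×0.08046 = 1.6674.
N = 2.78×10^6/1.6674 = 1.66729×10^6.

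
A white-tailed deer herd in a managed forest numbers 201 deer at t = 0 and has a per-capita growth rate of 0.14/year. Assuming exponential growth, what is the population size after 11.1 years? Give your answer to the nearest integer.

951 deer

N(t) = N₀·e^(rt) = 201 × e^(0.14×11.1) = 201 × e^1.554.
e^1.554 ≈ 4.7304, so N ≈ 201 × 4.7304 = 950.801.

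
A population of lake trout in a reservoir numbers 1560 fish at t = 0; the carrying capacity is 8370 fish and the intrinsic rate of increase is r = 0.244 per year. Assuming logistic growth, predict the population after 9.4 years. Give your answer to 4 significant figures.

5811 fish

A = (K − N₀)/N₀ = (8370 − 1560)/1560 = 4.3654.
N(t) = K/(1 + A·e^(−rt)) = 8370/(1 + 4.3654×e^(−0.244×9.4)).
e^(−2.294) = 0.1009; denominator = 1 + 4.3654×0.1009 = 1.4405.
N = 8370/1.4405 = 5810.57.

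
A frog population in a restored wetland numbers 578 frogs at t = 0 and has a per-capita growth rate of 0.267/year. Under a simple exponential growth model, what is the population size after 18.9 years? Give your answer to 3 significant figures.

89800 frogs

N(t) = N₀·e^(rt) = 578 × e^(0.267×18.9) = 578 × e^5.046.
e^5.046 ≈ 155.45, so N ≈ 578 × 155.45 = 89847.9.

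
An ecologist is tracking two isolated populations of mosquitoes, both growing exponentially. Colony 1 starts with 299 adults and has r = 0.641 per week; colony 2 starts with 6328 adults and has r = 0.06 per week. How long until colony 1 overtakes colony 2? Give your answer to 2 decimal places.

Set 299·e^(0.641t) = 6328·e^(0.06t).
e^((0.641 − 0.06)t) = 6328/299 → e^(0.581·t) = 21.164.
0.581·t = ln(21.164) = 3.0523, so t = 3.0523/0.581 = 5.2535.

5.25 weeks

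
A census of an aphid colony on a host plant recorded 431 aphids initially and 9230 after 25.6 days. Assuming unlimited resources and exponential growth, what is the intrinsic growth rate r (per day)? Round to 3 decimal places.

0.120 per day

From N(t) = N₀·e^(rt): e^(r·25.6) = 9230/431 = 21.415.
r·25.6 = ln(21.415) = 3.0641, so r = 3.0641/25.6 = 0.11969.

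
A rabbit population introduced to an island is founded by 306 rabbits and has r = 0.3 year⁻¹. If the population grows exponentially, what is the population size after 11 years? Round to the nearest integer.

8296 rabbits

N(t) = N₀·e^(rt) = 306 × e^(0.3×11) = 306 × e^3.3.
e^3.3 ≈ 27.113, so N ≈ 306 × 27.113 = 8296.47.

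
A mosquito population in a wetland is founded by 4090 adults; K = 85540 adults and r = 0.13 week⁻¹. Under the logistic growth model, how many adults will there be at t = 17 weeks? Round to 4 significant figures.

A = (K − N₀)/N₀ = (85540 − 4090)/4090 = 19.914.
N(t) = K/(1 + A·e^(−rt)) = 85540/(1 + 19.914×e^(−0.13×17)).
e^(−2.21) = 0.1097; denominator = 1 + 19.914×0.1097 = 3.1846.
N = 85540/3.1846 = 26860.3.

26860 adults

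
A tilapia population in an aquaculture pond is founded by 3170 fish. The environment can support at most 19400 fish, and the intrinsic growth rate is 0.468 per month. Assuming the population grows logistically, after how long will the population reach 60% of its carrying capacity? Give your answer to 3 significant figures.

A = (K − N₀)/N₀ = (19400 − 3170)/3170 = 5.1199.
Solve 19400/(1 + 5.1199·e^(−0.468t)) = 11640: 1 + 5.1199·e^(−0.468t) = 1.6667, so e^(−0.468t) = 0.130212.
−0.468·t = ln(0.130212) = -2.0386, so t = 2.0386/0.468 = 4.356.

4.36 months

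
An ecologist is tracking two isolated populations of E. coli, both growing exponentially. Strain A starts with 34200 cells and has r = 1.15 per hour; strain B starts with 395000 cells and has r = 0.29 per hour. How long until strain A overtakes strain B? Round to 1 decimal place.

Set 34200·e^(1.15t) = 395000·e^(0.29t).
e^((1.15 − 0.29)t) = 395000/34200 → e^(0.86·t) = 11.55.
0.86·t = ln(11.55) = 2.4467, so t = 2.4467/0.86 = 2.845.

2.8 hours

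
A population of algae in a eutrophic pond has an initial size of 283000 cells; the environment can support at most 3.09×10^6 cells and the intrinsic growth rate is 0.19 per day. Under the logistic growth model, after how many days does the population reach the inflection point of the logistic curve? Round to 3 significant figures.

12.1 days

Logistic growth is fastest at N = K/2 = 1.545×10^6.
A = (K − N₀)/N₀ = 9.9187. Set K/(1 + A·e^(−rt)) = K/2 → A·e^(−rt) = 1.
e^(−0.19t) = 1/9.9187 = 0.100819, so t = ln(9.9187)/0.19 = 2.2944/0.19 = 12.076.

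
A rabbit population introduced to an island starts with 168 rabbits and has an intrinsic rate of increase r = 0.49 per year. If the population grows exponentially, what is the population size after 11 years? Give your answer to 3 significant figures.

36800 rabbits

N(t) = N₀·e^(rt) = 168 × e^(0.49×11) = 168 × e^5.39.
e^5.39 ≈ 219.2, so N ≈ 168 × 219.2 = 36826.2.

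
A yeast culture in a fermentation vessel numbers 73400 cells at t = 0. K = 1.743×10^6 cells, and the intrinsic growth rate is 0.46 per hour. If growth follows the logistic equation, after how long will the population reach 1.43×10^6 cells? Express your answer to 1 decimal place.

A = (K − N₀)/N₀ = (1.743×10^6 − 73400)/73400 = 22.747.
Solve 1.743×10^6/(1 + 22.747·e^(−0.46t)) = 1.43×10^6: 1 + 22.747·e^(−0.46t) = 1.2189, so e^(−0.46t) = 0.00962259.
−0.46·t = ln(0.00962259) = -4.6436, so t = 4.6436/0.46 = 10.095.

10.1 hours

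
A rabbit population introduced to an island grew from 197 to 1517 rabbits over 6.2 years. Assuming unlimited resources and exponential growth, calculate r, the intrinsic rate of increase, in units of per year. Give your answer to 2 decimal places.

0.33 per year

From N(t) = N₀·e^(rt): e^(r·6.2) = 1517/197 = 7.7005.
r·6.2 = ln(7.7005) = 2.0413, so r = 2.0413/6.2 = 0.32924.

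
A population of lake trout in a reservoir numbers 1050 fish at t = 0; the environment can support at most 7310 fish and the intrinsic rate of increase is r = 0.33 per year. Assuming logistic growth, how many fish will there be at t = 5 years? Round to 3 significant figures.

3410 fish

A = (K − N₀)/N₀ = (7310 − 1050)/1050 = 5.9619.
N(t) = K/(1 + A·e^(−rt)) = 7310/(1 + 5.9619×e^(−0.33×5)).
e^(−1.65) = 0.19205; denominator = 1 + 5.9619×0.19205 = 2.145.
N = 7310/2.145 = 3407.95.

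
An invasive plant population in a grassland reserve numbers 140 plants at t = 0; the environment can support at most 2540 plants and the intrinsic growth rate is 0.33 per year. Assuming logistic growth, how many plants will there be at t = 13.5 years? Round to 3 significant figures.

2120 plants

A = (K − N₀)/N₀ = (2540 − 140)/140 = 17.143.
N(t) = K/(1 + A·e^(−rt)) = 2540/(1 + 17.143×e^(−0.33×13.5)).
e^(−4.455) = 0.01162; denominator = 1 + 17.143×0.01162 = 1.1992.
N = 2540/1.1992 = 2118.07.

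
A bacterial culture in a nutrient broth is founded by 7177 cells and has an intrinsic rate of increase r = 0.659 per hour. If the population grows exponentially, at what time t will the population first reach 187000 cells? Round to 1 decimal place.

4.9 hours

Set N₀·e^(rt) = 187000: e^(0.659·t) = 187000/7177 = 26.055.
0.659·t = ln(26.055) = 3.2602, so t = 3.2602/0.659 = 4.9472.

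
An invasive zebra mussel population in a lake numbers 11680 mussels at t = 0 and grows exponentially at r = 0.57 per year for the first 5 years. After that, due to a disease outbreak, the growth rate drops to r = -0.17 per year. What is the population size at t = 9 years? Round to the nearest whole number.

Phase 1: N(5) = 11680·e^(0.57×5) = 11680·e^2.85 = 201921.
Phase 2 runs for 9 − 5 = 4 years at r = -0.17.
N(9) = 201921·e^(-0.17×4) = 201921·e^-0.68 = 102297.

102297 mussels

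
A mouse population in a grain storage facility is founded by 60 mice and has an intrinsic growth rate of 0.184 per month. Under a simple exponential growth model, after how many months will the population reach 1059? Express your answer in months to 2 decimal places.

15.60 months

Set N₀·e^(rt) = 1059: e^(0.184·t) = 1059/60 = 17.65.
0.184·t = ln(17.65) = 2.8707, so t = 2.8707/0.184 = 15.602.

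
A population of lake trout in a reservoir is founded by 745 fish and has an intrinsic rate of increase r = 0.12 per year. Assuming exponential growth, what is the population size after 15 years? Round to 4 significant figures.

N(t) = N₀·e^(rt) = 745 × e^(0.12×15) = 745 × e^1.8.
e^1.8 ≈ 6.0496, so N ≈ 745 × 6.0496 = 4506.99.

4507 fish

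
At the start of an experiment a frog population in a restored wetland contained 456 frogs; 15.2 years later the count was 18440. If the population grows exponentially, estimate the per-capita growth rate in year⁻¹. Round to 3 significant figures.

0.243 per year

From N(t) = N₀·e^(rt): e^(r·15.2) = 18440/456 = 40.439.
r·15.2 = ln(40.439) = 3.6998, so r = 3.6998/15.2 = 0.24341.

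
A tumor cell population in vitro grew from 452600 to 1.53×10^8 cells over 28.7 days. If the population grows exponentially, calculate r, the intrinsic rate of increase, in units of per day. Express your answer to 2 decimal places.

From N(t) = N₀·e^(rt): e^(r·28.7) = 1.53×10^8/452600 = 338.05.
r·28.7 = ln(338.05) = 5.8232, so r = 5.8232/28.7 = 0.2029.

0.20 per day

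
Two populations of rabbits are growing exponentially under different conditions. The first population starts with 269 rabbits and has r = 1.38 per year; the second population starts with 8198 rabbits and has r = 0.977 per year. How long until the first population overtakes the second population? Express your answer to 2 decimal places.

Set 269·e^(1.38t) = 8198·e^(0.977t).
e^((1.38 − 0.977)t) = 8198/269 → e^(0.403·t) = 30.476.
0.403·t = ln(30.476) = 3.4169, so t = 3.4169/0.403 = 8.4787.

8.48 years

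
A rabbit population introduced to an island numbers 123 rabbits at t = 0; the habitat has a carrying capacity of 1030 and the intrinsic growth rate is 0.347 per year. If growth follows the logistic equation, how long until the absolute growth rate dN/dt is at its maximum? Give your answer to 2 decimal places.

Logistic growth is fastest at N = K/2 = 515.
A = (K − N₀)/N₀ = 7.374. Set K/(1 + A·e^(−rt)) = K/2 → A·e^(−rt) = 1.
e^(−0.347t) = 1/7.374 = 0.135612, so t = ln(7.374)/0.347 = 1.998/0.347 = 5.7578.

5.76 years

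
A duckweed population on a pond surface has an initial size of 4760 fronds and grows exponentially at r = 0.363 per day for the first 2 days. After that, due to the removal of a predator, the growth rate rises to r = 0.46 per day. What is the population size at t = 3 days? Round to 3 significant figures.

Phase 1: N(2) = 4760·e^(0.363×2) = 4760·e^0.726 = 9837.95.
Phase 2 runs for 3 − 2 = 1 days at r = 0.46.
N(3) = 9837.95·e^(0.46×1) = 9837.95·e^0.46 = 15584.

15600 fronds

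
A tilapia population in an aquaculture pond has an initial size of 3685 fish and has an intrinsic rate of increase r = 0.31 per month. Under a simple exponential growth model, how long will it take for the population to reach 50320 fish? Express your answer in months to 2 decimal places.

Set N₀·e^(rt) = 50320: e^(0.31·t) = 50320/3685 = 13.655.
0.31·t = ln(13.655) = 2.6141, so t = 2.6141/0.31 = 8.4327.

8.43 months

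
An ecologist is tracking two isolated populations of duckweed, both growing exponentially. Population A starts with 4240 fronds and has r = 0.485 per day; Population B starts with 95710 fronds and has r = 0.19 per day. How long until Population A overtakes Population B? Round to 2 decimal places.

Set 4240·e^(0.485t) = 95710·e^(0.19t).
e^((0.485 − 0.19)t) = 95710/4240 → e^(0.295·t) = 22.573.
0.295·t = ln(22.573) = 3.1168, so t = 3.1168/0.295 = 10.565.

10.57 days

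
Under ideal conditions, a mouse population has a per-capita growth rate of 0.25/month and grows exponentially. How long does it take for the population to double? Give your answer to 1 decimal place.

Doubling time t_d = ln(2)/r = 0.6931/0.25 = 2.7726.

2.8 months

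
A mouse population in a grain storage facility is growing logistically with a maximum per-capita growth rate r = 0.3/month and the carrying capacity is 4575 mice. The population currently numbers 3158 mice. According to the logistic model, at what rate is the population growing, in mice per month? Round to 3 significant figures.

293 mice per month

dN/dt = rN(1 − N/K) = 0.3 × 3158 × (1 − 3158/4575).
1 − 3158/4575 = 0.30973; dN/dt = 0.3 × 3158 × 0.30973 = 293.44.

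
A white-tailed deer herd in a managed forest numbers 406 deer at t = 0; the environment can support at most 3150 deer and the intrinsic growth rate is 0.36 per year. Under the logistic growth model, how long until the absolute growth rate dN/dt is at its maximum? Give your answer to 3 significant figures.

5.31 years

Logistic growth is fastest at N = K/2 = 1575.
A = (K − N₀)/N₀ = 6.7586. Set K/(1 + A·e^(−rt)) = K/2 → A·e^(−rt) = 1.
e^(−0.36t) = 1/6.7586 = 0.147959, so t = ln(6.7586)/0.36 = 1.9108/0.36 = 5.3078.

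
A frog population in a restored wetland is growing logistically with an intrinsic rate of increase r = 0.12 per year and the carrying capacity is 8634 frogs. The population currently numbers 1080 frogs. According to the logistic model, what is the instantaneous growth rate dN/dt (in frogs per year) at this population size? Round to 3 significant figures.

dN/dt = rN(1 − N/K) = 0.12 × 1080 × (1 − 1080/8634).
1 − 1080/8634 = 0.87491; dN/dt = 0.12 × 1080 × 0.87491 = 113.39.

113 frogs per year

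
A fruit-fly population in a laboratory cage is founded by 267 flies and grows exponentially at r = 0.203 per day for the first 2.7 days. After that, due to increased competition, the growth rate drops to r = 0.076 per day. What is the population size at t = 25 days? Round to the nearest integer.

2515 flies

Phase 1: N(2.7) = 267·e^(0.203×2.7) = 267·e^0.5481 = 461.9.
Phase 2 runs for 25 − 2.7 = 22.3 days at r = 0.076.
N(25) = 461.9·e^(0.076×22.3) = 461.9·e^1.695 = 2515.3.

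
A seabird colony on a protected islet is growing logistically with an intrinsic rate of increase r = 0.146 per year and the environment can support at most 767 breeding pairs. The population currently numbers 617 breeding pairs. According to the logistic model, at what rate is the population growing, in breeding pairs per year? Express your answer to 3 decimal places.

dN/dt = rN(1 − N/K) = 0.146 × 617 × (1 − 617/767).
1 − 617/767 = 0.19557; dN/dt = 0.146 × 617 × 0.19557 = 17.617.

17.617 breeding pairs per year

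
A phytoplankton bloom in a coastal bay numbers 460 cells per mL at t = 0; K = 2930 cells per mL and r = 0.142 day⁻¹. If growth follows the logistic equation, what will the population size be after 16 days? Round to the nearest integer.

A = (K − N₀)/N₀ = (2930 − 460)/460 = 5.3696.
N(t) = K/(1 + A·e^(−rt)) = 2930/(1 + 5.3696×e^(−0.142×16)).
e^(−2.272) = 0.10311; denominator = 1 + 5.3696×0.10311 = 1.5536.
N = 2930/1.5536 = 1885.9.

1886 cells per mL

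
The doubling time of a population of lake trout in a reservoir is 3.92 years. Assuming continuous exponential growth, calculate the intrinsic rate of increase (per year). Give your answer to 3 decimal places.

r = ln(2)/t_d = 0.6931/3.92 = 0.17682.

0.177 per year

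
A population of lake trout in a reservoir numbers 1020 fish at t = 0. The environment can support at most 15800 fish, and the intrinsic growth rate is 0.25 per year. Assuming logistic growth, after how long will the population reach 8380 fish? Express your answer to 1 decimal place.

A = (K − N₀)/N₀ = (15800 − 1020)/1020 = 14.49.
Solve 15800/(1 + 14.49·e^(−0.25t)) = 8380: 1 + 14.49·e^(−0.25t) = 1.8854, so e^(−0.25t) = 0.0611062.
−0.25·t = ln(0.0611062) = -2.7951, so t = 2.7951/0.25 = 11.181.

11.2 years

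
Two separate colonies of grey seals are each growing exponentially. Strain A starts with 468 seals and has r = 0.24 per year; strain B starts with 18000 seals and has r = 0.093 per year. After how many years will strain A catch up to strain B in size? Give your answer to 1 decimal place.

Set 468·e^(0.24t) = 18000·e^(0.093t).
e^((0.24 − 0.093)t) = 18000/468 → e^(0.147·t) = 38.462.
0.147·t = ln(38.462) = 3.6497, so t = 3.6497/0.147 = 24.828.

24.8 years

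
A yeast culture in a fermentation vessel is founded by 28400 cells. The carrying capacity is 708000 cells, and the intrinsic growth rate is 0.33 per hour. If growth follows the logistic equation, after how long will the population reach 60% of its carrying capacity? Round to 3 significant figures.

10.9 hours

A = (K − N₀)/N₀ = (708000 − 28400)/28400 = 23.93.
Solve 708000/(1 + 23.93·e^(−0.33t)) = 424800: 1 + 23.93·e^(−0.33t) = 1.6667, so e^(−0.33t) = 0.0278595.
−0.33·t = ln(0.0278595) = -3.5806, so t = 3.5806/0.33 = 10.85.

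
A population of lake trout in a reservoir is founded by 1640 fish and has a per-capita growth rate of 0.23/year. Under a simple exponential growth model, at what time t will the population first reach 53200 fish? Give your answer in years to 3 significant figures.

15.1 years

Set N₀·e^(rt) = 53200: e^(0.23·t) = 53200/1640 = 32.439.
0.23·t = ln(32.439) = 3.4794, so t = 3.4794/0.23 = 15.128.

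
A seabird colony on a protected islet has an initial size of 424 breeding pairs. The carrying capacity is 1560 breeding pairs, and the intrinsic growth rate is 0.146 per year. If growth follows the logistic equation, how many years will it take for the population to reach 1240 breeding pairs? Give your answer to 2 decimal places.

16.03 years

A = (K − N₀)/N₀ = (1560 − 424)/424 = 2.6792.
Solve 1560/(1 + 2.6792·e^(−0.146t)) = 1240: 1 + 2.6792·e^(−0.146t) = 1.2581, so e^(−0.146t) = 0.0963199.
−0.146·t = ln(0.0963199) = -2.3401, so t = 2.3401/0.146 = 16.028.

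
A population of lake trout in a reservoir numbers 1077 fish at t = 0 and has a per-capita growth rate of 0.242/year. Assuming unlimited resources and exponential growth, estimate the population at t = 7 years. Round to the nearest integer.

N(t) = N₀·e^(rt) = 1077 × e^(0.242×7) = 1077 × e^1.694.
e^1.694 ≈ 5.4412, so N ≈ 1077 × 5.4412 = 5860.17.

5860 fish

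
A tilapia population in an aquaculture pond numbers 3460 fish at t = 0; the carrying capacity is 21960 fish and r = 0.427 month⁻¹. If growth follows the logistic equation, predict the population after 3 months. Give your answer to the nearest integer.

A = (K − N₀)/N₀ = (21960 − 3460)/3460 = 5.3468.
N(t) = K/(1 + A·e^(−rt)) = 21960/(1 + 5.3468×e^(−0.427×3)).
e^(−1.281) = 0.27776; denominator = 1 + 5.3468×0.27776 = 2.4851.
N = 21960/2.4851 = 8836.56.

8837 fish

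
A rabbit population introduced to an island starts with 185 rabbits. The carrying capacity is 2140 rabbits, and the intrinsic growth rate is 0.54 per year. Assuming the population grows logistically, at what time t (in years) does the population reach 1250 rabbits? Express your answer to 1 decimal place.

5.0 years

A = (K − N₀)/N₀ = (2140 − 185)/185 = 10.568.
Solve 2140/(1 + 10.568·e^(−0.54t)) = 1250: 1 + 10.568·e^(−0.54t) = 1.712, so e^(−0.54t) = 0.067376.
−0.54·t = ln(0.067376) = -2.6975, so t = 2.6975/0.54 = 4.9953.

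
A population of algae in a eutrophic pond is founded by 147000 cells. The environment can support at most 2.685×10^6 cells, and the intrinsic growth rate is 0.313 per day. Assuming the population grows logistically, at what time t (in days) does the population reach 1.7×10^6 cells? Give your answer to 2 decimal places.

10.84 days

A = (K − N₀)/N₀ = (2.685×10^6 − 147000)/147000 = 17.265.
Solve 2.685×10^6/(1 + 17.265·e^(−0.313t)) = 1.7×10^6: 1 + 17.265·e^(−0.313t) = 1.5794, so e^(−0.313t) = 0.0335593.
−0.313·t = ln(0.0335593) = -3.3944, so t = 3.3944/0.313 = 10.845.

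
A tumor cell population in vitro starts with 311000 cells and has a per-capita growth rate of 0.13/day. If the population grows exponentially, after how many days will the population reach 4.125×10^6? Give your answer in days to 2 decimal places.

19.88 days

Set N₀·e^(rt) = 4.125×10^6: e^(0.13·t) = 4.125×10^6/311000 = 13.264.
0.13·t = ln(13.264) = 2.585, so t = 2.585/0.13 = 19.885.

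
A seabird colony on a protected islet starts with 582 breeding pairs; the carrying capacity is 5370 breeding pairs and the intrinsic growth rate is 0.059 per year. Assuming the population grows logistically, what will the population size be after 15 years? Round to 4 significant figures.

1222 breeding pairs

A = (K − N₀)/N₀ = (5370 − 582)/582 = 8.2268.
N(t) = K/(1 + A·e^(−rt)) = 5370/(1 + 8.2268×e^(−0.059×15)).
e^(−0.885) = 0.41271; denominator = 1 + 8.2268×0.41271 = 4.3953.
N = 5370/4.3953 = 1221.75.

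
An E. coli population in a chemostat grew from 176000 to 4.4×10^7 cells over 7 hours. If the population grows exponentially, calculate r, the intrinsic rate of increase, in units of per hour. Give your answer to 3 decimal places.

0.789 per hour

From N(t) = N₀·e^(rt): e^(r·7) = 4.4×10^7/176000 = 250.
r·7 = ln(250) = 5.5215, so r = 5.5215/7 = 0.78878.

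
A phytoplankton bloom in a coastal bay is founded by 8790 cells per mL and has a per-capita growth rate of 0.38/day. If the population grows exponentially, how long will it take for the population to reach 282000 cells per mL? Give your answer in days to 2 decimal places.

9.13 days

Set N₀·e^(rt) = 282000: e^(0.38·t) = 282000/8790 = 32.082.
0.38·t = ln(32.082) = 3.4683, so t = 3.4683/0.38 = 9.1271.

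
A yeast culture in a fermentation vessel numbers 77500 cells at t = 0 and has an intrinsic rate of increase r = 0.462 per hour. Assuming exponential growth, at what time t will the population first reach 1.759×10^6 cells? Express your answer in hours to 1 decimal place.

Set N₀·e^(rt) = 1.759×10^6: e^(0.462·t) = 1.759×10^6/77500 = 22.697.
0.462·t = ln(22.697) = 3.1222, so t = 3.1222/0.462 = 6.7581.

6.8 hours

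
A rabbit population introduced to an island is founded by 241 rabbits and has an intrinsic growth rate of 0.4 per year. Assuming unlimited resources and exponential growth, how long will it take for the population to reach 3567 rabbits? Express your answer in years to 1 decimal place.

Set N₀·e^(rt) = 3567: e^(0.4·t) = 3567/241 = 14.801.
0.4·t = ln(14.801) = 2.6947, so t = 2.6947/0.4 = 6.7367.

6.7 years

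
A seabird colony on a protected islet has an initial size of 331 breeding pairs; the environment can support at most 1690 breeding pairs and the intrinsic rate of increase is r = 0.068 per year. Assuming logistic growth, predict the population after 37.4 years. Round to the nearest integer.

A = (K − N₀)/N₀ = (1690 − 331)/331 = 4.1057.
N(t) = K/(1 + A·e^(−rt)) = 1690/(1 + 4.1057×e^(−0.068×37.4)).
e^(−2.543) = 0.078614; denominator = 1 + 4.1057×0.078614 = 1.3228.
N = 1690/1.3228 = 1277.62.

1278 breeding pairs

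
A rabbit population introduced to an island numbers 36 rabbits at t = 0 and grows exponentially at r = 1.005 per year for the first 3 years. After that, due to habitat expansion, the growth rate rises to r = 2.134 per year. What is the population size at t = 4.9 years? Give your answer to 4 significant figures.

Phase 1: N(3) = 36·e^(1.005×3) = 36·e^3.015 = 734.007.
Phase 2 runs for 4.9 − 3 = 1.9 years at r = 2.134.
N(4.9) = 734.007·e^(2.134×1.9) = 734.007·e^4.055 = 42324.4.

42320 rabbits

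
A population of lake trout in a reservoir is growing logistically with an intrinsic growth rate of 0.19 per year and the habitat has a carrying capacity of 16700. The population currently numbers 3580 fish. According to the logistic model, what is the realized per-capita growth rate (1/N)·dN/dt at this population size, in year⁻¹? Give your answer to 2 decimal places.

0.15 per year

(1/N)·dN/dt = r(1 − N/K) = 0.19 × (1 − 3580/16700).
= 0.19 × 0.78563 = 0.14927.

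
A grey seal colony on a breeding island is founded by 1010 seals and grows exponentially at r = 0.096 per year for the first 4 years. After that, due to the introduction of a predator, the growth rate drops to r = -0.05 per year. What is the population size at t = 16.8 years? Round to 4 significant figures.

781.9 seals

Phase 1: N(4) = 1010·e^(0.096×4) = 1010·e^0.384 = 1482.83.
Phase 2 runs for 16.8 − 4 = 12.8 years at r = -0.05.
N(16.8) = 1482.83·e^(-0.05×12.8) = 1482.83·e^-0.64 = 781.883.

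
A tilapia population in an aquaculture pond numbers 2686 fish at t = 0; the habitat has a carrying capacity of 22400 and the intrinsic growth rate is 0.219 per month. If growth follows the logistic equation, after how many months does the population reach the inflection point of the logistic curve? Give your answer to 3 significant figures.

9.10 months

Logistic growth is fastest at N = K/2 = 11200.
A = (K − N₀)/N₀ = 7.3395. Set K/(1 + A·e^(−rt)) = K/2 → A·e^(−rt) = 1.
e^(−0.219t) = 1/7.3395 = 0.136248, so t = ln(7.3395)/0.219 = 1.9933/0.219 = 9.1017.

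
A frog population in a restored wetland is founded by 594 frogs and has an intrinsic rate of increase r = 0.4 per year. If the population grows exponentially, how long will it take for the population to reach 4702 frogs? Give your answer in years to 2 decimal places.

Set N₀·e^(rt) = 4702: e^(0.4·t) = 4702/594 = 7.9158.
0.4·t = ln(7.9158) = 2.0689, so t = 2.0689/0.4 = 5.1722.

5.17 years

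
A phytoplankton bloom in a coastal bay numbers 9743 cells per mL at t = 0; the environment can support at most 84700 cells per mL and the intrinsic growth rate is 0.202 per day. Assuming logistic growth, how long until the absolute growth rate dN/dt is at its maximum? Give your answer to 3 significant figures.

10.1 days

Logistic growth is fastest at N = K/2 = 42350.
A = (K − N₀)/N₀ = 7.6934. Set K/(1 + A·e^(−rt)) = K/2 → A·e^(−rt) = 1.
e^(−0.202t) = 1/7.6934 = 0.129981, so t = ln(7.6934)/0.202 = 2.0404/0.202 = 10.101.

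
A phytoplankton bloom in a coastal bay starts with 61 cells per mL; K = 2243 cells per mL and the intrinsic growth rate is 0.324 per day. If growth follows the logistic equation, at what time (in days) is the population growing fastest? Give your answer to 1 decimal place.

Logistic growth is fastest at N = K/2 = 1121.5.
A = (K − N₀)/N₀ = 35.77. Set K/(1 + A·e^(−rt)) = K/2 → A·e^(−rt) = 1.
e^(−0.324t) = 1/35.77 = 0.027956, so t = ln(35.77)/0.324 = 3.5771/0.324 = 11.041.

11.0 days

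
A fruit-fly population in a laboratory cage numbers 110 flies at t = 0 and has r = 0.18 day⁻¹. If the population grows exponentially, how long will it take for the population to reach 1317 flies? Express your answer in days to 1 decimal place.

13.8 days

Set N₀·e^(rt) = 1317: e^(0.18·t) = 1317/110 = 11.973.
0.18·t = ln(11.973) = 2.4826, so t = 2.4826/0.18 = 13.792.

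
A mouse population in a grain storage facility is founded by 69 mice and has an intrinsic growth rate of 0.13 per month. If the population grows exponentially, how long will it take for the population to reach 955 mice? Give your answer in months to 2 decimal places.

20.21 months

Set N₀·e^(rt) = 955: e^(0.13·t) = 955/69 = 13.841.
0.13·t = ln(13.841) = 2.6276, so t = 2.6276/0.13 = 20.212.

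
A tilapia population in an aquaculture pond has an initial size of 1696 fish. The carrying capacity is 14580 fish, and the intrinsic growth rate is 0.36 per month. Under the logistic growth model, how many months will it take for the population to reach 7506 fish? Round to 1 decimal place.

5.8 months

A = (K − N₀)/N₀ = (14580 − 1696)/1696 = 7.5967.
Solve 14580/(1 + 7.5967·e^(−0.36t)) = 7506: 1 + 7.5967·e^(−0.36t) = 1.9424, so e^(−0.36t) = 0.12406.
−0.36·t = ln(0.12406) = -2.087, so t = 2.087/0.36 = 5.7972.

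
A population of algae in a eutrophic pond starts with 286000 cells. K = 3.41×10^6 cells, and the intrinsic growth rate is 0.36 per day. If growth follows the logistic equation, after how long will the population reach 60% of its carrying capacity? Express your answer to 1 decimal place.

A = (K − N₀)/N₀ = (3.41×10^6 − 286000)/286000 = 10.923.
Solve 3.41×10^6/(1 + 10.923·e^(−0.36t)) = 2.046×10^6: 1 + 10.923·e^(−0.36t) = 1.6667, so e^(−0.36t) = 0.0610329.
−0.36·t = ln(0.0610329) = -2.7963, so t = 2.7963/0.36 = 7.7676.

7.8 days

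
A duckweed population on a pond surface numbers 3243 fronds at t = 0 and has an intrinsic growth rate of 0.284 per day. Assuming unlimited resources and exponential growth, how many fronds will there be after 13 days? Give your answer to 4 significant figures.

N(t) = N₀·e^(rt) = 3243 × e^(0.284×13) = 3243 × e^3.692.
e^3.692 ≈ 40.125, so N ≈ 3243 × 40.125 = 130125.

130100 fronds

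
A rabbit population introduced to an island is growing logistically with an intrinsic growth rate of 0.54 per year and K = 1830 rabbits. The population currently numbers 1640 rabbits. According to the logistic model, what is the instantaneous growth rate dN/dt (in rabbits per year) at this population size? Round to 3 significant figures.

dN/dt = rN(1 − N/K) = 0.54 × 1640 × (1 − 1640/1830).
1 − 1640/1830 = 0.10383; dN/dt = 0.54 × 1640 × 0.10383 = 91.948.

91.9 rabbits per year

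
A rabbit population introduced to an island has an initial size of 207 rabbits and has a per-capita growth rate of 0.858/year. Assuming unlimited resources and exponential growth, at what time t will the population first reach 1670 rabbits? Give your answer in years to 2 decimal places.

Set N₀·e^(rt) = 1670: e^(0.858·t) = 1670/207 = 8.0676.
0.858·t = ln(8.0676) = 2.0879, so t = 2.0879/0.858 = 2.4334.

2.43 years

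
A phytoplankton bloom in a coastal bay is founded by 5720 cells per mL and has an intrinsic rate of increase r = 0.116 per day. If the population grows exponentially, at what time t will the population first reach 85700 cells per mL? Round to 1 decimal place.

Set N₀·e^(rt) = 85700: e^(0.116·t) = 85700/5720 = 14.983.
0.116·t = ln(14.983) = 2.7069, so t = 2.7069/0.116 = 23.335.

23.3 days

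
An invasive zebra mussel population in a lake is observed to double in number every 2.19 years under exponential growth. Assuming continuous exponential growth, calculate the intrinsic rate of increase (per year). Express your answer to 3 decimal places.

r = ln(2)/t_d = 0.6931/2.19 = 0.31651.

0.317 per year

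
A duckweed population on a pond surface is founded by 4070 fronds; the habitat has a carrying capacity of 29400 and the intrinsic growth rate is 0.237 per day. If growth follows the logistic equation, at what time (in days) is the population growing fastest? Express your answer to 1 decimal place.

7.7 days

Logistic growth is fastest at N = K/2 = 14700.
A = (K − N₀)/N₀ = 6.2236. Set K/(1 + A·e^(−rt)) = K/2 → A·e^(−rt) = 1.
e^(−0.237t) = 1/6.2236 = 0.160679, so t = ln(6.2236)/0.237 = 1.8283/0.237 = 7.7145.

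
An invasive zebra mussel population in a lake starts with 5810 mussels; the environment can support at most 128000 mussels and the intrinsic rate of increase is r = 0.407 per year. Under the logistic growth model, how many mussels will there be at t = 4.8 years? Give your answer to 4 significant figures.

32150 mussels

A = (K − N₀)/N₀ = (128000 − 5810)/5810 = 21.031.
N(t) = K/(1 + A·e^(−rt)) = 128000/(1 + 21.031×e^(−0.407×4.8)).
e^(−1.954) = 0.14176; denominator = 1 + 21.031×0.14176 = 3.9814.
N = 128000/3.9814 = 32149.4.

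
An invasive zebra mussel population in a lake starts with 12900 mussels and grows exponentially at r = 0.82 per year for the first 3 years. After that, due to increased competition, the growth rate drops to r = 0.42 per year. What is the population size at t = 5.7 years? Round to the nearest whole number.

469293 mussels

Phase 1: N(3) = 12900·e^(0.82×3) = 12900·e^2.46 = 150992.
Phase 2 runs for 5.7 − 3 = 2.7 years at r = 0.42.
N(5.7) = 150992·e^(0.42×2.7) = 150992·e^1.134 = 469293.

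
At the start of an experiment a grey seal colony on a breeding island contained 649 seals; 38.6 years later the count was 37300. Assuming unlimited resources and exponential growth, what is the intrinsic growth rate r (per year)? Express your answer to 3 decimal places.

From N(t) = N₀·e^(rt): e^(r·38.6) = 37300/649 = 57.473.
r·38.6 = ln(57.473) = 4.0513, so r = 4.0513/38.6 = 0.10496.

0.105 per year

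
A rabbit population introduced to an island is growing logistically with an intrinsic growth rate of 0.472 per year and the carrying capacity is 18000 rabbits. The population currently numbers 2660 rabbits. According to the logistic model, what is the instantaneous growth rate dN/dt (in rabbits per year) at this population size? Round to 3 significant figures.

1070 rabbits per year

dN/dt = rN(1 − N/K) = 0.472 × 2660 × (1 − 2660/18000).
1 − 2660/18000 = 0.85222; dN/dt = 0.472 × 2660 × 0.85222 = 1070.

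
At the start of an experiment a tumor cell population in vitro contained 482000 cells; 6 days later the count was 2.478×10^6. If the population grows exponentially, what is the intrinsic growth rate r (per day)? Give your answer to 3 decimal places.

From N(t) = N₀·e^(rt): e^(r·6) = 2.478×10^6/482000 = 5.1411.
r·6 = ln(5.1411) = 1.6373, so r = 1.6373/6 = 0.27288.

0.273 per day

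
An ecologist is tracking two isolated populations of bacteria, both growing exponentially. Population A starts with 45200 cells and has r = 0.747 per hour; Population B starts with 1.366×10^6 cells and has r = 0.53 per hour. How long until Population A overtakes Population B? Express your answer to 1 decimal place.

Set 45200·e^(0.747t) = 1.366×10^6·e^(0.53t).
e^((0.747 − 0.53)t) = 1.366×10^6/45200 → e^(0.217·t) = 30.221.
0.217·t = ln(30.221) = 3.4085, so t = 3.4085/0.217 = 15.708.

15.7 hours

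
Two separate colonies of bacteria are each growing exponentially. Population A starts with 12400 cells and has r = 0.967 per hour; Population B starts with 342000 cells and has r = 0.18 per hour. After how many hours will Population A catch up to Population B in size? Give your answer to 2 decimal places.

Set 12400·e^(0.967t) = 342000·e^(0.18t).
e^((0.967 − 0.18)t) = 342000/12400 → e^(0.787·t) = 27.581.
0.787·t = ln(27.581) = 3.3171, so t = 3.3171/0.787 = 4.2149.

4.21 hours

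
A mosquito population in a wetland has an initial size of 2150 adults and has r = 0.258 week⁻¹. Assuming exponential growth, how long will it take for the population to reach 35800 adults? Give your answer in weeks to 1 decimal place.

10.9 weeks

Set N₀·e^(rt) = 35800: e^(0.258·t) = 35800/2150 = 16.651.
0.258·t = ln(16.651) = 2.8125, so t = 2.8125/0.258 = 10.901.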